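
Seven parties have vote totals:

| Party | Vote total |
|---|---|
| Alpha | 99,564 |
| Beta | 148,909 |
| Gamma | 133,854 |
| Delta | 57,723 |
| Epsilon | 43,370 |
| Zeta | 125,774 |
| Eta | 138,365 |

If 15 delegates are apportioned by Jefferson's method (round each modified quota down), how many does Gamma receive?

3

Standard divisor 747559/15 ≈ 49837.267; standard quotas: Alpha 1.998, Beta 2.988, Gamma 2.686, Delta 1.158, Epsilon 0.870, Zeta 2.524, Eta 2.776.
Rounding down gives 1, 2, 2, 1, 0, 2, 2 = 10 seats, so the divisor must be adjusted.
With modified divisor 42358.3: modified quotas Alpha 2.351, Beta 3.515, Gamma 3.160, Delta 1.363, Epsilon 1.024, Zeta 2.969, Eta 3.267.
Rounding down: Alpha 2, Beta 3, Gamma 3, Delta 1, Epsilon 1, Zeta 2, Eta 3 (total 15).
Gamma receives 3.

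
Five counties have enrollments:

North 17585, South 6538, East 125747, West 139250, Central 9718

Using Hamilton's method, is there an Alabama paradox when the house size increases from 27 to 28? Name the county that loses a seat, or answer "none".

At 27 seats: North 2, South 1, East 11, West 12, Central 1.
At 28 seats: North 2, South 0, East 12, West 13, Central 1.
South drops from 1 to 0.

South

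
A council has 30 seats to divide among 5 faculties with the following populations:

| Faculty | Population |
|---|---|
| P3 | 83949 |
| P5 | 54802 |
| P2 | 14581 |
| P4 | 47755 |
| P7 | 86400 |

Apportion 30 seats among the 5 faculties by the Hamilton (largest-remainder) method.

The standard divisor is 287487/30 ≈ 9582.9.
Standard quotas: P3 8.7603, P5 5.7187, P2 1.5216, P4 4.9834, P7 9.0161.
Lower quotas: P3 8, P5 5, P2 1, P4 4, P7 9 (sum 27, leaving 3 seats).
Remainders in descending order: P4 0.9834, P3 0.7603, P5 0.7187, P2 0.5216, P7 0.0161.
The surplus seats go to P4, P3, P5.

P3=9, P5=6, P2=1, P4=5, P7=9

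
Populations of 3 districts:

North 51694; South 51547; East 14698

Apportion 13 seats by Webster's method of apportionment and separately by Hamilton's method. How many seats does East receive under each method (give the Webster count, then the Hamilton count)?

Webster: North 6, South 5, East 2.
Hamilton: North 6, South 6, East 1.
East gets 2 under Webster and 1 under Hamilton.

2 and 1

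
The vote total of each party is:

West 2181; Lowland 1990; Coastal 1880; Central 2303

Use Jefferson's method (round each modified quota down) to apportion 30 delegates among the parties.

Standard divisor 8354/30 ≈ 278.467; standard quotas: West 7.832, Lowland 7.146, Coastal 6.751, Central 8.270.
Rounding down gives 7, 7, 6, 8 = 28 seats, so the divisor must be adjusted.
With modified divisor 260: modified quotas West 8.388, Lowland 7.654, Coastal 7.231, Central 8.858.
Rounding down: West 8, Lowland 7, Coastal 7, Central 8 (total 30).

West=8, Lowland=7, Coastal=7, Central=8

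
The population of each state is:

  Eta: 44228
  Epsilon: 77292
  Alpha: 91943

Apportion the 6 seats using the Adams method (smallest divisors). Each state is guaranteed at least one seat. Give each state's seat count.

Eta=1, Epsilon=2, Alpha=3

Standard divisor 213463/6 ≈ 35577.167; standard quotas: Eta 1.243, Epsilon 2.173, Alpha 2.584.
Rounding up gives 2, 3, 3 = 8 seats, so the divisor must be adjusted.
With modified divisor 45448.4: modified quotas Eta 0.973, Epsilon 1.701, Alpha 2.023.
Rounding up: Eta 1, Epsilon 2, Alpha 3 (total 6).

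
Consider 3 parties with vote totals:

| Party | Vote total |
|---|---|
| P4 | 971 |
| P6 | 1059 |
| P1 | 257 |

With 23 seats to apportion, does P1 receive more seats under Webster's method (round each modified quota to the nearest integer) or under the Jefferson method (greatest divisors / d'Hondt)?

Webster: P4 10, P6 10, P1 3.
Jefferson: P4 10, P6 11, P1 2.
P1 gets 3 under Webster and 2 under Jefferson.

Webster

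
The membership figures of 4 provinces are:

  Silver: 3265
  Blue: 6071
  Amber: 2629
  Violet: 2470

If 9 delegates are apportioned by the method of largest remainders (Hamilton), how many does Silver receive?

Standard divisor: 14435 ÷ 9 ≈ 1603.889.
Standard quotas: Silver 2.0357, Blue 3.7852, Amber 1.6391, Violet 1.5400.
Lower quotas: Silver 2, Blue 3, Amber 1, Violet 1 (sum 7, leaving 2 seats).
Remainders in descending order: Blue 0.7852, Amber 0.6391, Violet 0.5400, Silver 0.0357.
The surplus seats go to Blue, Amber.
Silver receives 2.

2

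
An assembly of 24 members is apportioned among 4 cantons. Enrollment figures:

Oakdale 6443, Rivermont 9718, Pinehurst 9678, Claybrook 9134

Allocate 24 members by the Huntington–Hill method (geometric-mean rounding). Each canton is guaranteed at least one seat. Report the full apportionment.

With divisor 1467: modified quotas Oakdale 4.392, Rivermont 6.624, Pinehurst 6.597, Claybrook 6.226.
Geometric-mean thresholds: Oakdale √(4·5)=4.472, Rivermont √(6·7)=6.481, Pinehurst √(6·7)=6.481, Claybrook √(6·7)=6.481.
Each quota rounded against its threshold gives Oakdale 4, Rivermont 7, Pinehurst 7, Claybrook 6 (total 24).

Oakdale=4, Rivermont=7, Pinehurst=7, Claybrook=6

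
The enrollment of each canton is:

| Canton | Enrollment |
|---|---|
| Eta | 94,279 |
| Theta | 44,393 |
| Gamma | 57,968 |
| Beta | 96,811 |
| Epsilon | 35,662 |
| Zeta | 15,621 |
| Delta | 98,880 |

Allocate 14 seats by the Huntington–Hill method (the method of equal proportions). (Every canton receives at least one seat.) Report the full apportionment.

Eta=3, Theta=1, Gamma=2, Beta=3, Epsilon=1, Zeta=1, Delta=3

With divisor 34940: modified quotas Eta 2.698, Theta 1.271, Gamma 1.659, Beta 2.771, Epsilon 1.021, Zeta 0.447, Delta 2.830.
Geometric-mean thresholds: Eta √(2·3)=2.449, Theta √(1·2)=1.414, Gamma √(1·2)=1.414, Beta √(2·3)=2.449, Epsilon √(1·2)=1.414, Zeta (min 1), Delta √(2·3)=2.449.
Each quota rounded against its threshold gives Eta 3, Theta 1, Gamma 2, Beta 3, Epsilon 1, Zeta 1, Delta 3 (total 14).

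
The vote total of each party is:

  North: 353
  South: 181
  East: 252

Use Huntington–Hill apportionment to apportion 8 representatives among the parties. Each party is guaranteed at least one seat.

North=3; South=2; East=3

With divisor 102: modified quotas North 3.461, South 1.775, East 2.471.
Geometric-mean thresholds: North √(3·4)=3.464, South √(1·2)=1.414, East √(2·3)=2.449.
Each quota rounded against its threshold gives North 3, South 2, East 3 (total 8).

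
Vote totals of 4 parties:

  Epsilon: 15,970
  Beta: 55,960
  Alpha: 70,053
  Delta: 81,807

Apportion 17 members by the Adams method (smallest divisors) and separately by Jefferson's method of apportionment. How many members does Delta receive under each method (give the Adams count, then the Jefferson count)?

6 and 7

Adams: Epsilon 2, Beta 4, Alpha 5, Delta 6.
Jefferson: Epsilon 1, Beta 4, Alpha 5, Delta 7.
Delta gets 6 under Adams and 7 under Jefferson.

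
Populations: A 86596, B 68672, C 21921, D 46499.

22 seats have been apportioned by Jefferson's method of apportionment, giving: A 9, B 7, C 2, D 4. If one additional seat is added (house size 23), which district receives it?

D

Priority for the next seat is population ÷ (current seats + 1).
Priorities: A 8659.600, B 8584.000, C 7307.000, D 9299.800.
Highest priority: D.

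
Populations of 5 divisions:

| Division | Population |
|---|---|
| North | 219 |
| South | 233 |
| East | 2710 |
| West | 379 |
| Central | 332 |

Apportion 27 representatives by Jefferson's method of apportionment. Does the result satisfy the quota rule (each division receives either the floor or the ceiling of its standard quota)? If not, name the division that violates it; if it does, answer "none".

Standard quotas: North 1.527, South 1.624, East 18.892, West 2.642, Central 2.314.
Jefferson allocation: North 1, South 1, East 21, West 2, Central 2.
East has quota 18.892 (lower 18, upper 19) but receives 21 — outside the quota interval.

East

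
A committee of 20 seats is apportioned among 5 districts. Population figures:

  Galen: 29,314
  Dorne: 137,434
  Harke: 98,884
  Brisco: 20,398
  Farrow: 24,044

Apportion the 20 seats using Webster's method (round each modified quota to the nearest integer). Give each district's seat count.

Galen=2, Dorne=9, Harke=6, Brisco=1, Farrow=2

Standard divisor 310074/20 ≈ 15503.7; standard quotas: Galen 1.891, Dorne 8.865, Harke 6.378, Brisco 1.316, Farrow 1.551.
Rounding to the nearest integer gives Galen 2, Dorne 9, Harke 6, Brisco 1, Farrow 2 — total 20, matching the house size, so no adjustment is needed.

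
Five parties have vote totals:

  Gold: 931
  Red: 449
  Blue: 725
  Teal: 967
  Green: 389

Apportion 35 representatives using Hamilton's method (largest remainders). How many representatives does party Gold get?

The standard divisor is 3461/35 ≈ 98.886.
Standard quotas: Gold 9.415, Red 4.541, Blue 7.332, Teal 9.779, Green 3.934.
Lower quotas: Gold 9, Red 4, Blue 7, Teal 9, Green 3 (sum 32, leaving 3 seats).
Remainders in descending order: Green 0.934, Teal 0.779, Red 0.541, Gold 0.415, Blue 0.332.
Largest remainders: Green, Teal, Red receive the extra seats.
Gold receives 9.

9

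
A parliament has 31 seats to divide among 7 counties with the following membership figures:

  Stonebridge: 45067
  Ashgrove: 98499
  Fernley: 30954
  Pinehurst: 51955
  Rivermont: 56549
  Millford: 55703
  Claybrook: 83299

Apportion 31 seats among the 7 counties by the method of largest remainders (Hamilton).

Total 422026; standard divisor 422026/31 ≈ 13613.742.
Standard quotas: Stonebridge 3.3104, Ashgrove 7.2353, Fernley 2.2737, Pinehurst 3.8164, Rivermont 4.1538, Millford 4.0917, Claybrook 6.1187.
Lower quotas: Stonebridge 3, Ashgrove 7, Fernley 2, Pinehurst 3, Rivermont 4, Millford 4, Claybrook 6 (sum 29, leaving 2 seats).
Remainders in descending order: Pinehurst 0.8164, Stonebridge 0.3104, Fernley 0.2737, Ashgrove 0.2353, Rivermont 0.1538, Claybrook 0.1187, Millford 0.0917.
Largest remainders: Pinehurst, Stonebridge receive the extra seats.

Stonebridge=4; Ashgrove=7; Fernley=2; Pinehurst=4; Rivermont=4; Millford=4; Claybrook=6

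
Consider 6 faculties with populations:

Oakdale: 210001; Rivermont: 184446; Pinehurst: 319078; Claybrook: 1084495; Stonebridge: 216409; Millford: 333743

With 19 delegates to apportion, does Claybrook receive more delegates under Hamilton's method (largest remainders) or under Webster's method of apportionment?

Hamilton: Oakdale 2, Rivermont 1, Pinehurst 2, Claybrook 9, Stonebridge 2, Millford 3.
Webster: Oakdale 2, Rivermont 1, Pinehurst 3, Claybrook 8, Stonebridge 2, Millford 3.
Claybrook gets 9 under Hamilton and 8 under Webster.

Hamilton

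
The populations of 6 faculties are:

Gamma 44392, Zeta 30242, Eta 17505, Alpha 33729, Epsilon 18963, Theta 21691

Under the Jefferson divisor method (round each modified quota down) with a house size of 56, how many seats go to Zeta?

10

Standard divisor 166522/56 ≈ 2973.607; standard quotas: Gamma 14.929, Zeta 10.170, Eta 5.887, Alpha 11.343, Epsilon 6.377, Theta 7.295.
Rounding down gives 14, 10, 5, 11, 6, 7 = 53 seats, so the divisor must be adjusted.
With modified divisor 2800: modified quotas Gamma 15.854, Zeta 10.801, Eta 6.252, Alpha 12.046, Epsilon 6.772, Theta 7.747.
Rounding down: Gamma 15, Zeta 10, Eta 6, Alpha 12, Epsilon 6, Theta 7 (total 56).
Zeta receives 10.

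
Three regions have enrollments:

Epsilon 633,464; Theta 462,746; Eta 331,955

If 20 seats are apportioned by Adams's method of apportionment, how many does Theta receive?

6

Standard divisor 1428165/20 ≈ 71408.25; standard quotas: Epsilon 8.871, Theta 6.480, Eta 4.649.
Rounding up gives 9, 7, 5 = 21 seats, so the divisor must be adjusted.
With modified divisor 78200: modified quotas Epsilon 8.101, Theta 5.917, Eta 4.245.
Rounding up: Epsilon 9, Theta 6, Eta 5 (total 20).
Theta receives 6.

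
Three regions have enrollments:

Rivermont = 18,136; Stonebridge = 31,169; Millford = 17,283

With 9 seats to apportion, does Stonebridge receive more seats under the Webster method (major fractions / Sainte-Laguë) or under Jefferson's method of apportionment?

Jefferson

Webster: Rivermont 3, Stonebridge 4, Millford 2.
Jefferson: Rivermont 2, Stonebridge 5, Millford 2.
Stonebridge gets 4 under Webster and 5 under Jefferson.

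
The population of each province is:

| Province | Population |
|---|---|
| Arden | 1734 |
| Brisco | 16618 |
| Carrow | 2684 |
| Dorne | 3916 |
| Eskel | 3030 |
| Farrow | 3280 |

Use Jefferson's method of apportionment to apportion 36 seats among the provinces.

Arden=2; Brisco=20; Carrow=3; Dorne=4; Eskel=3; Farrow=4

Standard divisor 31262/36 ≈ 868.389; standard quotas: Arden 1.997, Brisco 19.137, Carrow 3.091, Dorne 4.510, Eskel 3.489, Farrow 3.777.
Rounding down gives 1, 19, 3, 4, 3, 3 = 33 seats, so the divisor must be adjusted.
With modified divisor 800: modified quotas Arden 2.167, Brisco 20.773, Carrow 3.355, Dorne 4.895, Eskel 3.788, Farrow 4.100.
Rounding down: Arden 2, Brisco 20, Carrow 3, Dorne 4, Eskel 3, Farrow 4 (total 36).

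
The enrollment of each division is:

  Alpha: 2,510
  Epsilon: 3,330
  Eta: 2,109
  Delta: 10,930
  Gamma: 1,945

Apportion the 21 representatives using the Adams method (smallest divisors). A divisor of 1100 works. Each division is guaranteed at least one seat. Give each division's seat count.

Alpha 3, Epsilon 4, Eta 2, Delta 10, Gamma 2

With modified divisor 1100: modified quotas Alpha 2.282, Epsilon 3.027, Eta 1.917, Delta 9.936, Gamma 1.768.
Rounding up: Alpha 3, Epsilon 4, Eta 2, Delta 10, Gamma 2 (total 21).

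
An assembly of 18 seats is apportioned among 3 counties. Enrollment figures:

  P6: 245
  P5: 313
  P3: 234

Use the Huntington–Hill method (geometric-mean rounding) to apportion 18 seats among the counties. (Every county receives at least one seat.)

With divisor 44: modified quotas P6 5.568, P5 7.114, P3 5.318.
Geometric-mean thresholds: P6 √(5·6)=5.477, P5 √(7·8)=7.483, P3 √(5·6)=5.477.
Each quota rounded against its threshold gives P6 6, P5 7, P3 5 (total 18).

P6=6, P5=7, P3=5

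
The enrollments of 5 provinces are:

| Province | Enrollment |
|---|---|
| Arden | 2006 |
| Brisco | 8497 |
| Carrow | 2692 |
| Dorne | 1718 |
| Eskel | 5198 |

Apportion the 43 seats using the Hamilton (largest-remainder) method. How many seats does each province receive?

Arden=4; Brisco=18; Carrow=6; Dorne=4; Eskel=11

The standard divisor is 20111/43 ≈ 467.698.
Standard quotas: Arden 4.2891, Brisco 18.1677, Carrow 5.7559, Dorne 3.6733, Eskel 11.1140.
Lower quotas: Arden 4, Brisco 18, Carrow 5, Dorne 3, Eskel 11 (sum 41, leaving 2 seats).
Remainders in descending order: Carrow 0.7559, Dorne 0.6733, Arden 0.2891, Brisco 0.1677, Eskel 0.1140.
The surplus seats go to Carrow, Dorne.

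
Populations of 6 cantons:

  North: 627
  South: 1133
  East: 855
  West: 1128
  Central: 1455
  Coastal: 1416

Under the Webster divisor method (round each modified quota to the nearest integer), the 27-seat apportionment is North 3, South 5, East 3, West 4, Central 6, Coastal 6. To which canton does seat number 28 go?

West

Priority for the next seat is population ÷ (current seats + 0.5).
Priorities: North 179.143, South 206.000, East 244.286, West 250.667, Central 223.846, Coastal 217.846.
Highest priority: West.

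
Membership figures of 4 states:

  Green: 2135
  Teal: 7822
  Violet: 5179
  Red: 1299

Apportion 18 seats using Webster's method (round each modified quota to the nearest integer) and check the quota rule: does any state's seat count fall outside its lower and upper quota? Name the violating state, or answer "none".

Standard quotas: Green 2.338, Teal 8.567, Violet 5.672, Red 1.423.
Webster allocation: Green 2, Teal 9, Violet 6, Red 1.
Every allocation lies between the lower and upper quota.

none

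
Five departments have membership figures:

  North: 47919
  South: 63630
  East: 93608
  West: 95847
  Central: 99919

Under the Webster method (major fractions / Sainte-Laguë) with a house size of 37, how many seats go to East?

9

Standard divisor 400923/37 ≈ 10835.757; standard quotas: North 4.422, South 5.872, East 8.639, West 8.845, Central 9.221.
Rounding to the nearest integer gives North 4, South 6, East 9, West 9, Central 9 — total 37, matching the house size, so no adjustment is needed.
East receives 9.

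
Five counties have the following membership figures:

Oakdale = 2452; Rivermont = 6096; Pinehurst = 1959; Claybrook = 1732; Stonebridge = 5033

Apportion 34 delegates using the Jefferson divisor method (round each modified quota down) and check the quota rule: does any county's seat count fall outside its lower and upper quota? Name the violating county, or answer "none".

none

Standard quotas: Oakdale 4.827, Rivermont 12.000, Pinehurst 3.856, Claybrook 3.409, Stonebridge 9.907.
Jefferson allocation: Oakdale 5, Rivermont 12, Pinehurst 4, Claybrook 3, Stonebridge 10.
Every allocation lies between the lower and upper quota.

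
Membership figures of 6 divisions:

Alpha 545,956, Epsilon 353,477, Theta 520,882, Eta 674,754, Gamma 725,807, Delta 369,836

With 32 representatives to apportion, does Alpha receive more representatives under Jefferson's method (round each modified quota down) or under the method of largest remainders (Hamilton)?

Jefferson

Jefferson: Alpha 6, Epsilon 3, Theta 5, Eta 7, Gamma 7, Delta 4.
Hamilton: Alpha 5, Epsilon 4, Theta 5, Eta 7, Gamma 7, Delta 4.
Alpha gets 6 under Jefferson and 5 under Hamilton.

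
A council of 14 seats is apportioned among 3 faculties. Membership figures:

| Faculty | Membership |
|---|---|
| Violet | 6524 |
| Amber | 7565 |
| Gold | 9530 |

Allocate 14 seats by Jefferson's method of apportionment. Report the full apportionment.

Standard divisor 23619/14 ≈ 1687.071; standard quotas: Violet 3.867, Amber 4.484, Gold 5.649.
Rounding down gives 3, 4, 5 = 12 seats, so the divisor must be adjusted.
With modified divisor 1550: modified quotas Violet 4.209, Amber 4.881, Gold 6.148.
Rounding down: Violet 4, Amber 4, Gold 6 (total 14).

Violet 4; Amber 4; Gold 6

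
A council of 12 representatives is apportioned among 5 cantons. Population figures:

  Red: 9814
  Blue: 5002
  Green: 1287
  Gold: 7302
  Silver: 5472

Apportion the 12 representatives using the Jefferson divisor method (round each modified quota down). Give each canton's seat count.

Standard divisor 28877/12 ≈ 2406.417; standard quotas: Red 4.078, Blue 2.079, Green 0.535, Gold 3.034, Silver 2.274.
Rounding down gives 4, 2, 0, 3, 2 = 11 seats, so the divisor must be adjusted.
With modified divisor 1900: modified quotas Red 5.165, Blue 2.633, Green 0.677, Gold 3.843, Silver 2.880.
Rounding down: Red 5, Blue 2, Green 0, Gold 3, Silver 2 (total 12).

Red 5, Blue 2, Green 0, Gold 3, Silver 2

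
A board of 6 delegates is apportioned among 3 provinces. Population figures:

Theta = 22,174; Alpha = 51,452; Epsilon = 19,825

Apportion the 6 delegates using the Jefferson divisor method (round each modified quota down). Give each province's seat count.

Standard divisor 93451/6 ≈ 15575.167; standard quotas: Theta 1.424, Alpha 3.303, Epsilon 1.273.
Rounding down gives 1, 3, 1 = 5 seats, so the divisor must be adjusted.
With modified divisor 12000: modified quotas Theta 1.848, Alpha 4.288, Epsilon 1.652.
Rounding down: Theta 1, Alpha 4, Epsilon 1 (total 6).

Theta 1, Alpha 4, Epsilon 1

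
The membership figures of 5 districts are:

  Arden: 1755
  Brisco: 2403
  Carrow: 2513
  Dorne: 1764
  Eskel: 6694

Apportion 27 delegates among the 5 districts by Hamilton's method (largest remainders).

Arden 3; Brisco 4; Carrow 5; Dorne 3; Eskel 12

The standard divisor is 15129/27 ≈ 560.333.
Standard quotas: Arden 3.1321, Brisco 4.2885, Carrow 4.4848, Dorne 3.1481, Eskel 11.9465.
Lower quotas: Arden 3, Brisco 4, Carrow 4, Dorne 3, Eskel 11 (sum 25, leaving 2 seats).
Remainders in descending order: Eskel 0.9465, Carrow 0.4848, Brisco 0.2885, Dorne 0.1481, Arden 0.1321.
Largest remainders: Eskel, Carrow receive the extra seats.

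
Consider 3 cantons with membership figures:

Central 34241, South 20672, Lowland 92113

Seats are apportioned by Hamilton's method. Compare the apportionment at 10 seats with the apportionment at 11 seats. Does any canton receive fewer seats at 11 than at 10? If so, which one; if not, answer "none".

At 10 seats: Central 2, South 2, Lowland 6.
At 11 seats: Central 3, South 1, Lowland 7.
South drops from 2 to 1.

South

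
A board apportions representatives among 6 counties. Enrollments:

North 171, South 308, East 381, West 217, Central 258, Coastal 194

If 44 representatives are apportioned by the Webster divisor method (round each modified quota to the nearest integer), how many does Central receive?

Standard divisor 1529/44 ≈ 34.75; standard quotas: North 4.921, South 8.863, East 10.964, West 6.245, Central 7.424, Coastal 5.583.
Rounding to the nearest integer gives North 5, South 9, East 11, West 6, Central 7, Coastal 6 — total 44, matching the house size, so no adjustment is needed.
Central receives 7.

7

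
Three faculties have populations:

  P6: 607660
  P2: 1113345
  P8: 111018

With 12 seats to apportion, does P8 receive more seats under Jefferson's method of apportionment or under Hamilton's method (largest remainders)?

Jefferson: P6 4, P2 8, P8 0.
Hamilton: P6 4, P2 7, P8 1.
P8 gets 0 under Jefferson and 1 under Hamilton.

Hamilton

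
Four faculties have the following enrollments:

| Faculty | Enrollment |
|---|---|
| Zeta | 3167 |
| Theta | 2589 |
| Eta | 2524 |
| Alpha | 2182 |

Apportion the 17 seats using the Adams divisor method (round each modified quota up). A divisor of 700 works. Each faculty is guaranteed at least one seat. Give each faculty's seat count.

With modified divisor 700: modified quotas Zeta 4.524, Theta 3.699, Eta 3.606, Alpha 3.117.
Rounding up: Zeta 5, Theta 4, Eta 4, Alpha 4 (total 17).

Zeta: 5, Theta: 4, Eta: 4, Alpha: 4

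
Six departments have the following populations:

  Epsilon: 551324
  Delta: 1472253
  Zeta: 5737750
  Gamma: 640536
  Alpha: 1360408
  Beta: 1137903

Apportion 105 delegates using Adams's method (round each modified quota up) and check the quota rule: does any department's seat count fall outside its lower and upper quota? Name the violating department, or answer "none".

Standard quotas: Epsilon 5.311, Delta 14.182, Zeta 55.271, Gamma 6.170, Alpha 13.105, Beta 10.961.
Adams allocation: Epsilon 6, Delta 14, Zeta 54, Gamma 7, Alpha 13, Beta 11.
Zeta has quota 55.271 (lower 55, upper 56) but receives 54 — outside the quota interval.

Zeta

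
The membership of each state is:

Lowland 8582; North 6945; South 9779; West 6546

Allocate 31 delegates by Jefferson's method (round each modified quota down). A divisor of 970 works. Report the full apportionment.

Lowland: 8, North: 7, South: 10, West: 6

With modified divisor 970: modified quotas Lowland 8.847, North 7.160, South 10.081, West 6.748.
Rounding down: Lowland 8, North 7, South 10, West 6 (total 31).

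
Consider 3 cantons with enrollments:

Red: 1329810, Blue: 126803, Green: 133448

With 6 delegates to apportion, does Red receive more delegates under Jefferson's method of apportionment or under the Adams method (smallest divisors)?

Jefferson: Red 6, Blue 0, Green 0.
Adams: Red 4, Blue 1, Green 1.
Red gets 6 under Jefferson and 4 under Adams.

Jefferson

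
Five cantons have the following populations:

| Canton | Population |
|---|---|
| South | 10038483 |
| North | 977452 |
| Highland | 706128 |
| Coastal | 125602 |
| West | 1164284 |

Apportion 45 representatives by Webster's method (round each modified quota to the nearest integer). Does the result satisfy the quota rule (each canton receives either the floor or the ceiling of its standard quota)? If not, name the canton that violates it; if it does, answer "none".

Standard quotas: South 34.717, North 3.380, Highland 2.442, Coastal 0.434, West 4.027.
Webster allocation: South 36, North 3, Highland 2, Coastal 0, West 4.
South has quota 34.717 (lower 34, upper 35) but receives 36 — outside the quota interval.

South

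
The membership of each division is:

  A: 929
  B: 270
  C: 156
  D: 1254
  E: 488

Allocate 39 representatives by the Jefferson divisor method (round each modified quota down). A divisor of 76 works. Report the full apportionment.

A 12, B 3, C 2, D 16, E 6

With modified divisor 76: modified quotas A 12.224, B 3.553, C 2.053, D 16.500, E 6.421.
Rounding down: A 12, B 3, C 2, D 16, E 6 (total 39).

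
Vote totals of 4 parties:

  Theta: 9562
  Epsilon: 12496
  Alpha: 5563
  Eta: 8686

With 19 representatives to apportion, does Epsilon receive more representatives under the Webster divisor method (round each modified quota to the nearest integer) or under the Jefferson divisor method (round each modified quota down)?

Webster: Theta 5, Epsilon 6, Alpha 3, Eta 5.
Jefferson: Theta 5, Epsilon 7, Alpha 3, Eta 4.
Epsilon gets 6 under Webster and 7 under Jefferson.

Jefferson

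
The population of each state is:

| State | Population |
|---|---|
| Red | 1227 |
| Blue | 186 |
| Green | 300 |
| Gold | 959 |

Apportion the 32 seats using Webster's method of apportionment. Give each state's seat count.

Standard divisor 2672/32 ≈ 83.5; standard quotas: Red 14.695, Blue 2.228, Green 3.593, Gold 11.485.
Rounding to the nearest integer gives Red 15, Blue 2, Green 4, Gold 11 — total 32, matching the house size, so no adjustment is needed.

Red=15, Blue=2, Green=4, Gold=11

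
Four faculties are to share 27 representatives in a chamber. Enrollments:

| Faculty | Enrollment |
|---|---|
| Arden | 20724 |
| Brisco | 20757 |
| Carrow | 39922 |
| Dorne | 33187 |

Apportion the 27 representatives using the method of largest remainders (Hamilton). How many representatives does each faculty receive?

Arden: 5, Brisco: 5, Carrow: 9, Dorne: 8

Standard divisor: 114590 ÷ 27 ≈ 4244.074.
Standard quotas: Arden 4.8830, Brisco 4.8908, Carrow 9.4065, Dorne 7.8196.
Lower quotas: Arden 4, Brisco 4, Carrow 9, Dorne 7 (sum 24, leaving 3 seats).
Remainders in descending order: Brisco 0.8908, Arden 0.8830, Dorne 0.8196, Carrow 0.4065.
Largest remainders: Brisco, Arden, Dorne receive the extra seats.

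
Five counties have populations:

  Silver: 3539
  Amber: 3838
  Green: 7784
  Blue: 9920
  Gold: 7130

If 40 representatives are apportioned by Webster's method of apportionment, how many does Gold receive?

9

Standard divisor 32211/40 ≈ 805.275; standard quotas: Silver 4.395, Amber 4.766, Green 9.666, Blue 12.319, Gold 8.854.
Rounding to the nearest integer gives Silver 4, Amber 5, Green 10, Blue 12, Gold 9 — total 40, matching the house size, so no adjustment is needed.
Gold receives 9.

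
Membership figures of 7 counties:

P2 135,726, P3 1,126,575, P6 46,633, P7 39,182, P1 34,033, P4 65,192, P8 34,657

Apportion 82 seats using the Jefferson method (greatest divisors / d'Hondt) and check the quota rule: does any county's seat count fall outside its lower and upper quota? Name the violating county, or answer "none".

P3

Standard quotas: P2 7.510, P3 62.334, P6 2.580, P7 2.168, P1 1.883, P4 3.607, P8 1.918.
Jefferson allocation: P2 7, P3 65, P6 2, P7 2, P1 1, P4 3, P8 2.
P3 has quota 62.334 (lower 62, upper 63) but receives 65 — outside the quota interval.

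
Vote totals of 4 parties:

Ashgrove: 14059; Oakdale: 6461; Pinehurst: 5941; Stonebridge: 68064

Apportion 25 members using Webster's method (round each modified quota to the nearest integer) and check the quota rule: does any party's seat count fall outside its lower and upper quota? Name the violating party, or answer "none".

Standard quotas: Ashgrove 3.718, Oakdale 1.709, Pinehurst 1.571, Stonebridge 18.002.
Webster allocation: Ashgrove 4, Oakdale 2, Pinehurst 2, Stonebridge 17.
Stonebridge has quota 18.002 (lower 18, upper 19) but receives 17 — outside the quota interval.

Stonebridge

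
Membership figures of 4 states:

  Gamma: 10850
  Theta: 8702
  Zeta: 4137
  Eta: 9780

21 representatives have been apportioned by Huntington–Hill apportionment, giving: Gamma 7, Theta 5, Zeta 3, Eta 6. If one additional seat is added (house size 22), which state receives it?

Priority for the next seat is population ÷ (√(s·(s+1))).
Priorities: Gamma 1449.892, Theta 1588.761, Zeta 1194.249, Eta 1509.087.
Highest priority: Theta.

Theta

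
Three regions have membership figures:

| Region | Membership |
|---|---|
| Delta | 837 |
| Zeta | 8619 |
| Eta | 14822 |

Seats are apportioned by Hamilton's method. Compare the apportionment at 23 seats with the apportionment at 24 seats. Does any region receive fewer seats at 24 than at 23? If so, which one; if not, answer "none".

none

At 23 seats: Delta 1, Zeta 8, Eta 14.
At 24 seats: Delta 1, Zeta 8, Eta 15.
No region's allocation decreased.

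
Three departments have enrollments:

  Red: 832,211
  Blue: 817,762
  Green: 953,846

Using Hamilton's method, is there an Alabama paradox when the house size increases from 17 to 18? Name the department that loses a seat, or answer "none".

none

At 17 seats: Red 6, Blue 5, Green 6.
At 18 seats: Red 6, Blue 6, Green 6.
No department's allocation decreased.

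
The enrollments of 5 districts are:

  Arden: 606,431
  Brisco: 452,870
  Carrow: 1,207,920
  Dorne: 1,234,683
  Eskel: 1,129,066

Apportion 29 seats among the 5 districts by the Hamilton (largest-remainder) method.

The standard divisor is 4630970/29 ≈ 159688.621.
Standard quotas: Arden 3.7976, Brisco 2.8360, Carrow 7.5642, Dorne 7.7318, Eskel 7.0704.
Lower quotas: Arden 3, Brisco 2, Carrow 7, Dorne 7, Eskel 7 (sum 26, leaving 3 seats).
Remainders in descending order: Brisco 0.8360, Arden 0.7976, Dorne 0.7318, Carrow 0.5642, Eskel 0.0704.
Largest remainders: Brisco, Arden, Dorne receive the extra seats.

Arden 4, Brisco 3, Carrow 7, Dorne 8, Eskel 7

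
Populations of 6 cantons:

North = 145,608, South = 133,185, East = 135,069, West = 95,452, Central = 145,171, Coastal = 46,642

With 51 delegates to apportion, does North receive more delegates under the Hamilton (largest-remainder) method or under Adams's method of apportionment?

Hamilton

Hamilton: North 11, South 10, East 10, West 7, Central 10, Coastal 3.
Adams: North 10, South 10, East 10, West 7, Central 10, Coastal 4.
North gets 11 under Hamilton and 10 under Adams.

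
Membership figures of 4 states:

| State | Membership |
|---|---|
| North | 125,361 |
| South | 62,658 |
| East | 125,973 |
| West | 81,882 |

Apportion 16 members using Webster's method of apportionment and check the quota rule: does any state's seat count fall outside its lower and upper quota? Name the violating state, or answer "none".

none

Standard quotas: North 5.067, South 2.532, East 5.091, West 3.309.
Webster allocation: North 5, South 3, East 5, West 3.
Every allocation lies between the lower and upper quota.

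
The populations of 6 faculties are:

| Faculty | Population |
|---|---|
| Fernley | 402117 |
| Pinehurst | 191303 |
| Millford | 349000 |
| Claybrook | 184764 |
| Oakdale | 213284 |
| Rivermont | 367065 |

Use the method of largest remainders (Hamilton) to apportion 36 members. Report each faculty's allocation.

The standard divisor is 1707533/36 ≈ 47431.472.
Standard quotas: Fernley 8.4779, Pinehurst 4.0333, Millford 7.3580, Claybrook 3.8954, Oakdale 4.4967, Rivermont 7.7388.
Lower quotas: Fernley 8, Pinehurst 4, Millford 7, Claybrook 3, Oakdale 4, Rivermont 7 (sum 33, leaving 3 seats).
Remainders in descending order: Claybrook 0.8954, Rivermont 0.7388, Oakdale 0.4967, Fernley 0.4779, Millford 0.3580, Pinehurst 0.0333.
Largest remainders: Claybrook, Rivermont, Oakdale receive the extra seats.

Fernley 8; Pinehurst 4; Millford 7; Claybrook 4; Oakdale 5; Rivermont 8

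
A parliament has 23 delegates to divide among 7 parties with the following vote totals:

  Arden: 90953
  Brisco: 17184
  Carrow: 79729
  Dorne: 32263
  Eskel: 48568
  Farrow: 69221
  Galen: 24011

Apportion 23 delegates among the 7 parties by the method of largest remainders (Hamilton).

Standard divisor: 361929 ÷ 23 ≈ 15736.043.
Standard quotas: Arden 5.7799, Brisco 1.0920, Carrow 5.0666, Dorne 2.0503, Eskel 3.0864, Farrow 4.3989, Galen 1.5259.
Lower quotas: Arden 5, Brisco 1, Carrow 5, Dorne 2, Eskel 3, Farrow 4, Galen 1 (sum 21, leaving 2 seats).
Remainders in descending order: Arden 0.7799, Galen 0.5259, Farrow 0.3989, Brisco 0.0920, Eskel 0.0864, Carrow 0.0666, Dorne 0.0503.
Largest remainders: Arden, Galen receive the extra seats.

Arden: 6; Brisco: 1; Carrow: 5; Dorne: 2; Eskel: 3; Farrow: 4; Galen: 2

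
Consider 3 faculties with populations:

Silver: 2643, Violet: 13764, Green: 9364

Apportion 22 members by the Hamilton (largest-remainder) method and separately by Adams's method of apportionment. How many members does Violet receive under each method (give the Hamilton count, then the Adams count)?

12 and 11

Hamilton: Silver 2, Violet 12, Green 8.
Adams: Silver 3, Violet 11, Green 8.
Violet gets 12 under Hamilton and 11 under Adams.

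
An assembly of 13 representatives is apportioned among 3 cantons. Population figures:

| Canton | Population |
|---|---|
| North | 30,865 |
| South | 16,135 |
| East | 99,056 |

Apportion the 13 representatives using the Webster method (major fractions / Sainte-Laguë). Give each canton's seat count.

Standard divisor 146056/13 ≈ 11235.077; standard quotas: North 2.747, South 1.436, East 8.817.
Rounding to the nearest integer gives North 3, South 1, East 9 — total 13, matching the house size, so no adjustment is needed.

North: 3, South: 1, East: 9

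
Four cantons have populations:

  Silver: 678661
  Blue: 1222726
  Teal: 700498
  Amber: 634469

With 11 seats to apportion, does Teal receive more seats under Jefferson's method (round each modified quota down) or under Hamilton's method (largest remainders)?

Hamilton

Jefferson: Silver 2, Blue 5, Teal 2, Amber 2.
Hamilton: Silver 2, Blue 4, Teal 3, Amber 2.
Teal gets 2 under Jefferson and 3 under Hamilton.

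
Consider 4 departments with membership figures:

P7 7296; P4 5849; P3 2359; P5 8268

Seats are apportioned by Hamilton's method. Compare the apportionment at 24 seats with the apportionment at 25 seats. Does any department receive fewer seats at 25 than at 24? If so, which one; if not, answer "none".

P3

At 24 seats: P7 7, P4 6, P3 3, P5 8.
At 25 seats: P7 8, P4 6, P3 2, P5 9.
P3 drops from 3 to 2.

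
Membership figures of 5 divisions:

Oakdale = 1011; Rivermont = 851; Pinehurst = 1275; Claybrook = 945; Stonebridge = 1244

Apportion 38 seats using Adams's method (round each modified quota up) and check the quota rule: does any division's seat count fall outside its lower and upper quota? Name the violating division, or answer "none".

none

Standard quotas: Oakdale 7.213, Rivermont 6.072, Pinehurst 9.097, Claybrook 6.742, Stonebridge 8.876.
Adams allocation: Oakdale 7, Rivermont 6, Pinehurst 9, Claybrook 7, Stonebridge 9.
Every allocation lies between the lower and upper quota.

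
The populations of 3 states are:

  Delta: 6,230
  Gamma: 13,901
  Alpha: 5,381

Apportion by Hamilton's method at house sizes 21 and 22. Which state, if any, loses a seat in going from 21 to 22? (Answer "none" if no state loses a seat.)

none

At 21 seats: Delta 5, Gamma 12, Alpha 4.
At 22 seats: Delta 5, Gamma 12, Alpha 5.
No state's allocation decreased.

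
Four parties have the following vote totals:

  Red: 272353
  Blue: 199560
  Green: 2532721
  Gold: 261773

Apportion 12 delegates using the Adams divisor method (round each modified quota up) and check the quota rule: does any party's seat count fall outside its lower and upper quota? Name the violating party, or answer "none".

none

Standard quotas: Red 1.001, Blue 0.733, Green 9.305, Gold 0.962.
Adams allocation: Red 1, Blue 1, Green 9, Gold 1.
Every allocation lies between the lower and upper quota.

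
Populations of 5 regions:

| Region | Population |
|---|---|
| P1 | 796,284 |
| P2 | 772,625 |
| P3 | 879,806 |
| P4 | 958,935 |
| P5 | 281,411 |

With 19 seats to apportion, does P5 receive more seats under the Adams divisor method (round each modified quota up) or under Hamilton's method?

Adams: P1 4, P2 4, P3 4, P4 5, P5 2.
Hamilton: P1 4, P2 4, P3 5, P4 5, P5 1.
P5 gets 2 under Adams and 1 under Hamilton.

Adams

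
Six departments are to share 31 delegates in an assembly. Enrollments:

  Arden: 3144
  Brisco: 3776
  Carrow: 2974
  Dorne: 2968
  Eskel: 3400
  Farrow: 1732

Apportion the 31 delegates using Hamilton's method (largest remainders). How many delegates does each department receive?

Total 17994; standard divisor 17994/31 ≈ 580.452.
Standard quotas: Arden 5.416, Brisco 6.505, Carrow 5.124, Dorne 5.113, Eskel 5.858, Farrow 2.984.
Lower quotas: Arden 5, Brisco 6, Carrow 5, Dorne 5, Eskel 5, Farrow 2 (sum 28, leaving 3 seats).
Remainders in descending order: Farrow 0.984, Eskel 0.858, Brisco 0.505, Arden 0.416, Carrow 0.124, Dorne 0.113.
The surplus seats go to Farrow, Eskel, Brisco.

Arden: 5, Brisco: 7, Carrow: 5, Dorne: 5, Eskel: 6, Farrow: 3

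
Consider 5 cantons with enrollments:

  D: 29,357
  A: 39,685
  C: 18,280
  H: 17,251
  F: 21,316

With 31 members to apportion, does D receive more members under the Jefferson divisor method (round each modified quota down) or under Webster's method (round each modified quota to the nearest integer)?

Jefferson

Jefferson: D 8, A 10, C 4, H 4, F 5.
Webster: D 7, A 10, C 5, H 4, F 5.
D gets 8 under Jefferson and 7 under Webster.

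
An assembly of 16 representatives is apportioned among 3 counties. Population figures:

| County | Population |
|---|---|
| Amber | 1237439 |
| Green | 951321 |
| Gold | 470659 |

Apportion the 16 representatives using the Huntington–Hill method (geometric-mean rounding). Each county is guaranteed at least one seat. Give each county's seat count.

Amber=7; Green=6; Gold=3

With divisor 169523: modified quotas Amber 7.300, Green 5.612, Gold 2.776.
Geometric-mean thresholds: Amber √(7·8)=7.483, Green √(5·6)=5.477, Gold √(2·3)=2.449.
Each quota rounded against its threshold gives Amber 7, Green 6, Gold 3 (total 16).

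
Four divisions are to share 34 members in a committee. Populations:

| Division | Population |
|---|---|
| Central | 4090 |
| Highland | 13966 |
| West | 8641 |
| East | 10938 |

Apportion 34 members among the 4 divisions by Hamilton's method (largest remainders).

Central: 4, Highland: 12, West: 8, East: 10

Standard divisor: 37635 ÷ 34 ≈ 1106.912.
Standard quotas: Central 3.6950, Highland 12.6171, West 7.8064, East 9.8815.
Lower quotas: Central 3, Highland 12, West 7, East 9 (sum 31, leaving 3 seats).
Remainders in descending order: East 0.8815, West 0.8064, Central 0.6950, Highland 0.6171.
Largest remainders: East, West, Central receive the extra seats.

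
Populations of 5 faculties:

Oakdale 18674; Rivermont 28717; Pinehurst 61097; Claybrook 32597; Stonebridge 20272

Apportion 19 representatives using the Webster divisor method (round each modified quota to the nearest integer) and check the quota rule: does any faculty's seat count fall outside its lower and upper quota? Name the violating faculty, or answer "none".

none

Standard quotas: Oakdale 2.199, Rivermont 3.381, Pinehurst 7.194, Claybrook 3.838, Stonebridge 2.387.
Webster allocation: Oakdale 2, Rivermont 4, Pinehurst 7, Claybrook 4, Stonebridge 2.
Every allocation lies between the lower and upper quota.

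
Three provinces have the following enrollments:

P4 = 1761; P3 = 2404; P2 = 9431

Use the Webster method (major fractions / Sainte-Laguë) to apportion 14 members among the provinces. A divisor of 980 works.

With modified divisor 980: modified quotas P4 1.797, P3 2.453, P2 9.623.
Rounding to the nearest integer: P4 2, P3 2, P2 10 (total 14).

P4=2, P3=2, P2=10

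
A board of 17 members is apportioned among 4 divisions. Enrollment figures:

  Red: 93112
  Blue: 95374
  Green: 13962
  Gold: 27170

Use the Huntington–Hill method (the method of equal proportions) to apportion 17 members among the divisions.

Red 7, Blue 7, Green 1, Gold 2

With divisor 13556: modified quotas Red 6.869, Blue 7.036, Green 1.030, Gold 2.004.
Geometric-mean thresholds: Red √(6·7)=6.481, Blue √(7·8)=7.483, Green √(1·2)=1.414, Gold √(2·3)=2.449.
Each quota rounded against its threshold gives Red 7, Blue 7, Green 1, Gold 2 (total 17).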